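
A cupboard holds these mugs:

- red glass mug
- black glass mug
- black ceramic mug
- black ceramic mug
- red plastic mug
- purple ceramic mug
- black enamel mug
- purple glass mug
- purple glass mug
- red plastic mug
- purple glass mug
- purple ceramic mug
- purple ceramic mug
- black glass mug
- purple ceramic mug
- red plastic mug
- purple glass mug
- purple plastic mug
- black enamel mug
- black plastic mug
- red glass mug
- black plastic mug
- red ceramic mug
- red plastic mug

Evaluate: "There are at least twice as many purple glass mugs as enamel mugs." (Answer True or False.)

There are 4 purple glass mugs.
There are 2 enamel mugs.
The claim requires 4 ≥ 2 × 2 = 4, which holds.

True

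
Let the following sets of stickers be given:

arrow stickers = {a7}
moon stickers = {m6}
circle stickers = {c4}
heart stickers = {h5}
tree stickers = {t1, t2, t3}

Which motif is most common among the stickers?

tree

Counts by motif: tree 3, arrow 1, circle 1, moon 1, heart 1.
The maximum is 3, held uniquely by tree.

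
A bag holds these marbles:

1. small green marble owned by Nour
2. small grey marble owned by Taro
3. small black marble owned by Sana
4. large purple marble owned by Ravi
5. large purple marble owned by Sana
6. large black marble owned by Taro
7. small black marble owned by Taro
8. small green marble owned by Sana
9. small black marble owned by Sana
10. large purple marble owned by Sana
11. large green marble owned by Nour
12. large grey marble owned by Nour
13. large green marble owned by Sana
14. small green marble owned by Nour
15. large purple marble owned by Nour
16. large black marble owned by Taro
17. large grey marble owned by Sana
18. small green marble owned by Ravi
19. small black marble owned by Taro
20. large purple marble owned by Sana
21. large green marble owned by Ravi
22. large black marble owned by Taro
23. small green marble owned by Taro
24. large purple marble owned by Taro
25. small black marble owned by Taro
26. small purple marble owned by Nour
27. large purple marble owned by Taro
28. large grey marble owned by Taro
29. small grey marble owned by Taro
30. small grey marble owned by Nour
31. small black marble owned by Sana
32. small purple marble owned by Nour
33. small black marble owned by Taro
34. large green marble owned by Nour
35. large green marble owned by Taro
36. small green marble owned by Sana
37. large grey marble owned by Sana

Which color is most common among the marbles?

Counts by color: green 11, black 10, purple 9, grey 7.
The maximum is 11, held uniquely by green.

green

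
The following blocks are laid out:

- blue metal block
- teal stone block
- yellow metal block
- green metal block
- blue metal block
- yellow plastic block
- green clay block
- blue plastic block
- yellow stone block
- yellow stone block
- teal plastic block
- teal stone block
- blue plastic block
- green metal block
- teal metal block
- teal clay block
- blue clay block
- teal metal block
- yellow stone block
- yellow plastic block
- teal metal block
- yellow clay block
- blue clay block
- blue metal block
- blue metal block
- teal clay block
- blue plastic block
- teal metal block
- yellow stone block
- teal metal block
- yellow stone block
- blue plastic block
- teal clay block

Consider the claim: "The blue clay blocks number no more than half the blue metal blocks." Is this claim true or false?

True

blue clay blocks: 2.
blue metal blocks: 4.
The claim requires 2 × 2 = 4 ≤ 4, which holds.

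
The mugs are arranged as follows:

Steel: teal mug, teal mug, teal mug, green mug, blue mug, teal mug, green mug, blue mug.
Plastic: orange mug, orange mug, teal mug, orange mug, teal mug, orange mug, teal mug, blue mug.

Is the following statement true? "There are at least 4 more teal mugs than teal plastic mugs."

teal mugs: 7.
teal plastic mugs: 3.
The claim requires 7 − 3 = 4 ≥ 4, which holds.

True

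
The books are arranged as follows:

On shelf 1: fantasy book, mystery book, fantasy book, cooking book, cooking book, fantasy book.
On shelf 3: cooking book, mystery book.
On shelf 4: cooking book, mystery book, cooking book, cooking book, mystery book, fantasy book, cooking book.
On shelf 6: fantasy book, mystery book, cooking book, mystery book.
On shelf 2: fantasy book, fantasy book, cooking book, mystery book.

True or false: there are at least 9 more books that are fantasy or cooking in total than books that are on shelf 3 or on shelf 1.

False

There are 16 books that are fantasy or cooking.
There are 8 books on shelf 3 or on shelf 1.
The claim requires 16 − 8 = 8 ≥ 9, which does not hold.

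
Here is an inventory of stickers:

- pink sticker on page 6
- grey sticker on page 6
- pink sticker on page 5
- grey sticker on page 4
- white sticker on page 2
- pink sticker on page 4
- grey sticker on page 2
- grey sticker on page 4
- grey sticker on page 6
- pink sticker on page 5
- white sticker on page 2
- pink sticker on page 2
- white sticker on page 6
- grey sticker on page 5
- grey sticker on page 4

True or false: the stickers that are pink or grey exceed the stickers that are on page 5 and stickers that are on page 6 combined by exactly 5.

True

stickers that are pink or grey: 12.
stickers on page 5: 3; stickers on page 6: 4; combined: 3 + 4 = 7.
The claim requires 12 − 7 (= 5) to equal 5, which holds.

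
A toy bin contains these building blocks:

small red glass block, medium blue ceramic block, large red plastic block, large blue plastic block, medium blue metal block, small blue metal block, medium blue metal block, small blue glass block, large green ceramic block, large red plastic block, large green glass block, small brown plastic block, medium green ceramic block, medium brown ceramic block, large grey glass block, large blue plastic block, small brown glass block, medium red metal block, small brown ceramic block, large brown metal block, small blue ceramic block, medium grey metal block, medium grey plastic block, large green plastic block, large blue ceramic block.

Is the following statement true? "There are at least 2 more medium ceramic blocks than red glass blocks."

medium ceramic blocks: 3.
red glass blocks: 1.
The claim requires 3 − 1 = 2 ≥ 2, which holds.

True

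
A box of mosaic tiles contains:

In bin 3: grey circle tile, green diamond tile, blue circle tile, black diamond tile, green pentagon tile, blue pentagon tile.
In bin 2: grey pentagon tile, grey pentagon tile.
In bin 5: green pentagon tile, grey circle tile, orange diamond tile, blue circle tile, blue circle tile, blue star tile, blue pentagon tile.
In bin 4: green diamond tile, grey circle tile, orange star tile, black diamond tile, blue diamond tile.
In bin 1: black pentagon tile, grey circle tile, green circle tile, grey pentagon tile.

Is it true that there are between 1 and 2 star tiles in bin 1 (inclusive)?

False

|star tiles in bin 1| = 0.
The claim requires 1 ≤ 0 ≤ 2, which does not hold.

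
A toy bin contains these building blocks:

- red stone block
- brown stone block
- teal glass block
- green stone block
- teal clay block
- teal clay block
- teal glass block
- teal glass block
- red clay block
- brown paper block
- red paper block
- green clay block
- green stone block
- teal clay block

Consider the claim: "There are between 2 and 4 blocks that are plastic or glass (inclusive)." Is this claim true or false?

True

|blocks that are plastic or glass| = 3.
The claim requires 2 ≤ 3 ≤ 4, which holds.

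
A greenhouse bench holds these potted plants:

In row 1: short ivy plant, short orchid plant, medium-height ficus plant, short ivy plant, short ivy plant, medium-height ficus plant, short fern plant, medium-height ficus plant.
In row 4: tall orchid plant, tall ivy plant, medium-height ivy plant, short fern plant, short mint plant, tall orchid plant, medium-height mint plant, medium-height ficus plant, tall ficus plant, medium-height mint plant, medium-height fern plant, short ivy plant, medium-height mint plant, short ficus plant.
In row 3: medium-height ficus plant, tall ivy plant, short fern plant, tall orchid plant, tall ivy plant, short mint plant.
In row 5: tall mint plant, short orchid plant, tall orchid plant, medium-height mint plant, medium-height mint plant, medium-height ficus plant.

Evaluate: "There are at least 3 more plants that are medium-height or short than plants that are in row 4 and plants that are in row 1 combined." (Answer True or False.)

True

plants that are medium-height or short: 25.
plants in row 4: 14; plants in row 1: 8; combined: 14 + 8 = 22.
The claim requires 25 − 22 = 3 ≥ 3, which holds.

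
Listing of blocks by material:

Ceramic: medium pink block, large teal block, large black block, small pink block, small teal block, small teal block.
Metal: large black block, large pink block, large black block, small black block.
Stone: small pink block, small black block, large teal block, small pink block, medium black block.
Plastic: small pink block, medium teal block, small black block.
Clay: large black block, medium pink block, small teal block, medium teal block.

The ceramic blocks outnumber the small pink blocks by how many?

2

ceramic blocks: 6.
small pink blocks: 4.
6 − 4 = 2.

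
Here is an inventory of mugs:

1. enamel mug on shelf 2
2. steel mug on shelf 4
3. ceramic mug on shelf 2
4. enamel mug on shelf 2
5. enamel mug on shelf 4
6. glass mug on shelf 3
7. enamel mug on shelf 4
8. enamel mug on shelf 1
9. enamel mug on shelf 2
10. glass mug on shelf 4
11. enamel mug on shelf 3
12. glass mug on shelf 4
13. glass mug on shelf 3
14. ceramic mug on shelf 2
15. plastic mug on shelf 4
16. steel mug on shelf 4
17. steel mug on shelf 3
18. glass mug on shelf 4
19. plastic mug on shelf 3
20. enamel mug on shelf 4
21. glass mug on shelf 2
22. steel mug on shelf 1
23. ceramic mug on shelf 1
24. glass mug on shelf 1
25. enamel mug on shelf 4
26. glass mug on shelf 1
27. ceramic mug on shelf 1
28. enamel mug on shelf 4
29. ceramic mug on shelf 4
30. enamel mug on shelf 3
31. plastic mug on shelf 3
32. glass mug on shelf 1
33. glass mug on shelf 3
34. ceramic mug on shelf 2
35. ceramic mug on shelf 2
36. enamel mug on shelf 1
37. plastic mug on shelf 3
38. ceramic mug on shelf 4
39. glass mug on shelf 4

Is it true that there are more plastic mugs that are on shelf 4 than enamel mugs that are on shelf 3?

|plastic mugs on shelf 4| = 1.
|enamel mugs on shelf 3| = 2.
The claim requires 1 > 2, which does not hold.

False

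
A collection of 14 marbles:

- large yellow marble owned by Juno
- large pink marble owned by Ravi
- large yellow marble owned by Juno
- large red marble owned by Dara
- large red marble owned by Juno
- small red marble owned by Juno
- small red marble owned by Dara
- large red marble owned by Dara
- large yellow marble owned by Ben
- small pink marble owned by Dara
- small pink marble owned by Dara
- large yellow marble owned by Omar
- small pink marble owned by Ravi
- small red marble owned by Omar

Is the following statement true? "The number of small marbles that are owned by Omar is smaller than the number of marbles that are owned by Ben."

|small marbles owned by Omar| = 1.
|marbles owned by Ben| = 1.
The claim requires 1 < 1, which does not hold.

False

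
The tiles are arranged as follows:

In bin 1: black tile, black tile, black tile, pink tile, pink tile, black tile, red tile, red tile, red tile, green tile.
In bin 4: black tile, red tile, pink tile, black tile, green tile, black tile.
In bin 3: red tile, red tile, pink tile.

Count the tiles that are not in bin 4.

Total tiles: 19; with the excluded value: 6; remaining 19 − 6 = 13.

13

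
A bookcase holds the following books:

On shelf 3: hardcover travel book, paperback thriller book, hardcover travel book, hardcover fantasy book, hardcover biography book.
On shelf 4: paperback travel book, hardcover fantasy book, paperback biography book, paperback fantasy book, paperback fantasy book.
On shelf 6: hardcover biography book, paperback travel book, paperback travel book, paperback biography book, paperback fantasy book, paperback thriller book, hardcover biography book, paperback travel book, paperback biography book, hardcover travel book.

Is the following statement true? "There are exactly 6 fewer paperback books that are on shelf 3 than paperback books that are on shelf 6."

|paperback books on shelf 3| = 1.
|paperback books on shelf 6| = 7.
The claim requires 7 − 1 (= 6) to equal 6, which holds.

True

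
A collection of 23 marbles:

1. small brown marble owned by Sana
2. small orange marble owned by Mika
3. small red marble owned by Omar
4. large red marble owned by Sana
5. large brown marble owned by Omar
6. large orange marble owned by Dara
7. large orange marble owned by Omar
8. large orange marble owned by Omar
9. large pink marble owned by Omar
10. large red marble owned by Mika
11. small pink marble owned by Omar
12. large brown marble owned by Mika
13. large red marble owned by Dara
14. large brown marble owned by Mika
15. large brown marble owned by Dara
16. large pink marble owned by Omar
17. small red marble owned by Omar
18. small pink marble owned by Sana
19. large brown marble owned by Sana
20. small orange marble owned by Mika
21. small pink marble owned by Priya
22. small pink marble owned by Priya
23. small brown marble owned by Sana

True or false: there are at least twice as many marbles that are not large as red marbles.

marbles that are not large: 10.
red marbles: 5.
The claim requires 10 ≥ 2 × 5 = 10, which holds.

True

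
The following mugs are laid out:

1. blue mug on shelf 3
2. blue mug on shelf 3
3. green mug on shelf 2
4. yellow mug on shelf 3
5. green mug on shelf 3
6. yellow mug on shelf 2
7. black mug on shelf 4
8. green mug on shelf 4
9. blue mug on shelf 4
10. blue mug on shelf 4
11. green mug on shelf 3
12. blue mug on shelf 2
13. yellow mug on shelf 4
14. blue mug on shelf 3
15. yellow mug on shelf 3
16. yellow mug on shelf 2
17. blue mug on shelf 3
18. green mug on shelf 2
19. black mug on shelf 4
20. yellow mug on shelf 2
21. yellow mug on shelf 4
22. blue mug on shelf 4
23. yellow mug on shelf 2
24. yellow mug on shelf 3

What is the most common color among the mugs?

yellow

Counts by color: yellow 9, blue 8, green 5, black 2.
The maximum is 9, held uniquely by yellow.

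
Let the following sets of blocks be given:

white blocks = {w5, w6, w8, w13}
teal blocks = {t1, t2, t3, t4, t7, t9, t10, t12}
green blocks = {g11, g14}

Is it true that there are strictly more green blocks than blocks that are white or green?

There are 2 green blocks.
There are 6 blocks that are white or green.
The claim requires 2 > 6, which does not hold.

False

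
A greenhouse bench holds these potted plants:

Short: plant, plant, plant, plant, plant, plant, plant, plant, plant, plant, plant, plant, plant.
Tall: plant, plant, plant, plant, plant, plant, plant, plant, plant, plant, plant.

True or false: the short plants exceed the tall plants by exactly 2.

short plants: 13.
tall plants: 11.
The claim requires 13 − 11 (= 2) to equal 2, which holds.

True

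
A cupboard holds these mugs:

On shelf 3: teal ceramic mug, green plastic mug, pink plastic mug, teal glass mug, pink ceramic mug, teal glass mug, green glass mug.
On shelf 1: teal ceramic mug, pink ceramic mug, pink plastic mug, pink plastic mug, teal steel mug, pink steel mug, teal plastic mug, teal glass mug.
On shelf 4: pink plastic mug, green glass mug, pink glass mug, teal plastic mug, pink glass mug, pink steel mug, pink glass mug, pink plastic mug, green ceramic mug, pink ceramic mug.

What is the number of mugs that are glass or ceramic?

14

ceramic: 6; glass: 8; together 6 + 8 = 14.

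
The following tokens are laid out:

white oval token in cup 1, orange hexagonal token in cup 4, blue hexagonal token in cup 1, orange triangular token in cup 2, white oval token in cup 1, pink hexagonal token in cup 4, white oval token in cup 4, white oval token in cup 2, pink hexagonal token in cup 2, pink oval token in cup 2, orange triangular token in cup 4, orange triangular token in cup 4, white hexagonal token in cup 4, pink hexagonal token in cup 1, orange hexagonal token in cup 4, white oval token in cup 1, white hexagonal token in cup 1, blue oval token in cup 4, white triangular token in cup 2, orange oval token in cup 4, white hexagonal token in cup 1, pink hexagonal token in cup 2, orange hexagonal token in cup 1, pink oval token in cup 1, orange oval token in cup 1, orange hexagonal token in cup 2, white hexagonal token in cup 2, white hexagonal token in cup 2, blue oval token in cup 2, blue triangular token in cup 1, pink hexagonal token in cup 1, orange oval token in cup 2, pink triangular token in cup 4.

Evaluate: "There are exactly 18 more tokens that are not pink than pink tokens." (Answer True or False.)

False

tokens that are not pink: 25.
pink tokens: 8.
The claim requires 25 − 8 (= 17) to equal 18, which does not hold.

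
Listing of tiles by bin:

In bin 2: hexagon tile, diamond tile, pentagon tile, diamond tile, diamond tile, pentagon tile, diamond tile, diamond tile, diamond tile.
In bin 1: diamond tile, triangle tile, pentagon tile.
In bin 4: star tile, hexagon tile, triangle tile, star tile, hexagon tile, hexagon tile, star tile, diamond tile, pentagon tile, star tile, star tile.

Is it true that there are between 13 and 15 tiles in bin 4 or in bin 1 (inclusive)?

tiles in bin 4 or in bin 1: 14.
The claim requires 13 ≤ 14 ≤ 15, which holds.

True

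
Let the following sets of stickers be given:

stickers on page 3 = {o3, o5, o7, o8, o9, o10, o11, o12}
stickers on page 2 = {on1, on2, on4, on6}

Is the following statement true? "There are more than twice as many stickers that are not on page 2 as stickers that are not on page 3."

There are 8 stickers that are not on page 2.
There are 4 stickers that are not on page 3.
The claim requires 8 > 2 × 4 = 8, which does not hold.

False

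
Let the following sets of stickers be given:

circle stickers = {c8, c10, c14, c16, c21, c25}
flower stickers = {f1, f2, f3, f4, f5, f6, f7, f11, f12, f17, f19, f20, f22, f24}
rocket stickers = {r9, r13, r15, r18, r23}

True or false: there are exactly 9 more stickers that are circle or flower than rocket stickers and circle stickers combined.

|stickers that are circle or flower| = 20.
rocket stickers: 5; circle stickers: 6; combined: 5 + 6 = 11.
The claim requires 20 − 11 (= 9) to equal 9, which holds.

True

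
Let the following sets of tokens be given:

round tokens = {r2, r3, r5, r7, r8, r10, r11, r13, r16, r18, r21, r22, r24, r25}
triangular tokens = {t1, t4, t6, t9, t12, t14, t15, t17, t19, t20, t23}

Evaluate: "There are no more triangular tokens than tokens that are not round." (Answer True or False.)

triangular tokens: 11.
tokens that are not round: 11.
The claim requires 11 ≤ 11, which holds.

True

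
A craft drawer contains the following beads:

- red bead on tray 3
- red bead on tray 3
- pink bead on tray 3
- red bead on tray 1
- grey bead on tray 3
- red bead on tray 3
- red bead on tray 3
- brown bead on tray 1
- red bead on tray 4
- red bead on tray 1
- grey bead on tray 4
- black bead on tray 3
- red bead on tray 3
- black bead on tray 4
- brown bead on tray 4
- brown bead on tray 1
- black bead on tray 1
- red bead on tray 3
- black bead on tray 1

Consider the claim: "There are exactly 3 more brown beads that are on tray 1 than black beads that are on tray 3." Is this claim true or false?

|brown beads on tray 1| = 2.
|black beads on tray 3| = 1.
The claim requires 2 − 1 (= 1) to equal 3, which does not hold.

False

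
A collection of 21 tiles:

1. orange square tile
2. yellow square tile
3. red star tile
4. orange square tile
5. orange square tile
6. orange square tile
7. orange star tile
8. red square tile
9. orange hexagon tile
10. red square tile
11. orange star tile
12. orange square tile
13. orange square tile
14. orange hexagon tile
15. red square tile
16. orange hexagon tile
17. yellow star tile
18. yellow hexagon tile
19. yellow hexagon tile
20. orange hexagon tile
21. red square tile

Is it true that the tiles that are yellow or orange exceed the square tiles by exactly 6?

tiles that are yellow or orange: 16.
square tiles: 11.
The claim requires 16 − 11 (= 5) to equal 6, which does not hold.

False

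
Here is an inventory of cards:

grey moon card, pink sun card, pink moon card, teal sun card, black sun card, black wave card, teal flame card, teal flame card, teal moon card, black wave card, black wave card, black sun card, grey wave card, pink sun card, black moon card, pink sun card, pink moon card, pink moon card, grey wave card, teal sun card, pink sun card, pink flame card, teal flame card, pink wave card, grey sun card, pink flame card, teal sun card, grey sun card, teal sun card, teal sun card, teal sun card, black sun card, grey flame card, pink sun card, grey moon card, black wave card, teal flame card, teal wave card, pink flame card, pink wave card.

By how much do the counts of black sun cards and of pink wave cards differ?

black sun cards: 3. pink wave cards: 2.
|3 − 2| = 3 − 2 = 1.

1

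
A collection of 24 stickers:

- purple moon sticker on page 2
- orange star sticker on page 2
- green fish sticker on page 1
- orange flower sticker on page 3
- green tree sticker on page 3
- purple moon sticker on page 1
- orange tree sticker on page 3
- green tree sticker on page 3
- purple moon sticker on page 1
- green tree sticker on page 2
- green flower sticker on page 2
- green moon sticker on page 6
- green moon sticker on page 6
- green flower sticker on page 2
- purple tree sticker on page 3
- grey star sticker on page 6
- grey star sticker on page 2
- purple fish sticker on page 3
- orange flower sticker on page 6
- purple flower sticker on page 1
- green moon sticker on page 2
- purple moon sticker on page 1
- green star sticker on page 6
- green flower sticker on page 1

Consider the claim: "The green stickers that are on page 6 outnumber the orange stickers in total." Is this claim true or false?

False

green stickers on page 6: 3.
orange stickers: 4.
The claim requires 3 > 4, which does not hold.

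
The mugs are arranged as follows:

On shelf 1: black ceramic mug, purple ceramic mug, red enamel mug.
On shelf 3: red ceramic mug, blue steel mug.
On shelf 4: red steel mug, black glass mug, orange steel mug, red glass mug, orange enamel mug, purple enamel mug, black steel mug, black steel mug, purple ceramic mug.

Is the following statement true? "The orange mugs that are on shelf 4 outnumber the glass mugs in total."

There are 2 orange mugs on shelf 4.
There are 2 glass mugs.
The claim requires 2 > 2, which does not hold.

False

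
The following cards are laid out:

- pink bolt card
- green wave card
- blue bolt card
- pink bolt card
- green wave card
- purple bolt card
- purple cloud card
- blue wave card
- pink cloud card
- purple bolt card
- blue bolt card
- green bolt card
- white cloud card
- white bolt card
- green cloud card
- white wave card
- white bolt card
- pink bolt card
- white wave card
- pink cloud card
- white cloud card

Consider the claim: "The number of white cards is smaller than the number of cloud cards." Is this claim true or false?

|white cards| = 6.
|cloud cards| = 6.
The claim requires 6 < 6, which does not hold.

False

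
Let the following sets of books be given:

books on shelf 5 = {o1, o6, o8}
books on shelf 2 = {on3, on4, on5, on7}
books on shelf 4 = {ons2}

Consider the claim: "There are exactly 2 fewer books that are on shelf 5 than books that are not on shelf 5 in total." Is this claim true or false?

True

books on shelf 5: 3.
books that are not on shelf 5: 5.
The claim requires 5 − 3 (= 2) to equal 2, which holds.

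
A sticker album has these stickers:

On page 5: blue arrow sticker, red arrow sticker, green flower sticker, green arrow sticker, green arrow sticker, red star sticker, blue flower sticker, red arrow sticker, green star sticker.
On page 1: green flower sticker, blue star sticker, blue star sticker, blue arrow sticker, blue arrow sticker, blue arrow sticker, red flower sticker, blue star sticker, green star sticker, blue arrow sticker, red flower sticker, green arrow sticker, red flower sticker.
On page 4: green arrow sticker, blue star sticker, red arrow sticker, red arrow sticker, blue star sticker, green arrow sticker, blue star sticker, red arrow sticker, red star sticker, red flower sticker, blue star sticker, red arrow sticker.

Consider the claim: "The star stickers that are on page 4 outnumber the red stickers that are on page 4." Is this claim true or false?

False

There are 5 star stickers on page 4.
There are 6 red stickers on page 4.
The claim requires 5 > 6, which does not hold.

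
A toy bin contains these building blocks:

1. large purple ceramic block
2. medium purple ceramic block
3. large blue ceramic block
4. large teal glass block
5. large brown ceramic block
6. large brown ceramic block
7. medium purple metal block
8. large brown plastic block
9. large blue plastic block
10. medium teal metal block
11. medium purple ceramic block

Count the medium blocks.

4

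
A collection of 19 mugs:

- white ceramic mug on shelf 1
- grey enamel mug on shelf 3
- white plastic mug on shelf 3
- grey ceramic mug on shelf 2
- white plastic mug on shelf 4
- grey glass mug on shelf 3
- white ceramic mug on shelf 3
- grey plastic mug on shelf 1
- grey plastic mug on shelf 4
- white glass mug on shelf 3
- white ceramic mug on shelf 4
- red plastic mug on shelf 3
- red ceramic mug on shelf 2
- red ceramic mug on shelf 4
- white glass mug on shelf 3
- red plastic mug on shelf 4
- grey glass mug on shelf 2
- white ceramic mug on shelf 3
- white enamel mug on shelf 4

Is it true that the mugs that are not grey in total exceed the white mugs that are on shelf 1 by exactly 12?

mugs that are not grey: 13.
white mugs on shelf 1: 1.
The claim requires 13 − 1 (= 12) to equal 12, which holds.

True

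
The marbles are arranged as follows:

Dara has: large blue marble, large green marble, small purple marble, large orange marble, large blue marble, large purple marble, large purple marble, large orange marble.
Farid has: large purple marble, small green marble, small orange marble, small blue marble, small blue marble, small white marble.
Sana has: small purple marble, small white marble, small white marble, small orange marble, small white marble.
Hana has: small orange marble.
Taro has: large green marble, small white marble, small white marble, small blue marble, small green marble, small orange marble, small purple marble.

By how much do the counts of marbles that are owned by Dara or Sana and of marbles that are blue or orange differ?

2

marbles owned by Dara or Sana: 13. marbles that are blue or orange: 11.
|13 − 11| = 13 − 11 = 2.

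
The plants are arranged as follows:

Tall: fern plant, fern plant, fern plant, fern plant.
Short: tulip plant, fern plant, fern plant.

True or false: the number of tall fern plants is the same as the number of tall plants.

True

|tall fern plants| = 4.
|tall plants| = 4.
The claim requires 4 = 4, which holds.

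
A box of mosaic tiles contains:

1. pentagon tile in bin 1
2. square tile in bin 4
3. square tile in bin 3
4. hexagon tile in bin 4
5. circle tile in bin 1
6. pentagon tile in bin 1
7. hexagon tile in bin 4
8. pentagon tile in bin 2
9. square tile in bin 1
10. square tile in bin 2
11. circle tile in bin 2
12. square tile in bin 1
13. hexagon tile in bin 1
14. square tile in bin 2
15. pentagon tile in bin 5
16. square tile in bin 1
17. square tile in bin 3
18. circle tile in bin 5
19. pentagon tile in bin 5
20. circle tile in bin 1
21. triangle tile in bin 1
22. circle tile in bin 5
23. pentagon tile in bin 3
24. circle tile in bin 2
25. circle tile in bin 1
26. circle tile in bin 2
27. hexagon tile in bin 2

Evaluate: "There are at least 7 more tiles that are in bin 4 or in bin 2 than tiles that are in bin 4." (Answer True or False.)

There are 10 tiles in bin 4 or in bin 2.
There are 3 tiles in bin 4.
The claim requires 10 − 3 = 7 ≥ 7, which holds.

True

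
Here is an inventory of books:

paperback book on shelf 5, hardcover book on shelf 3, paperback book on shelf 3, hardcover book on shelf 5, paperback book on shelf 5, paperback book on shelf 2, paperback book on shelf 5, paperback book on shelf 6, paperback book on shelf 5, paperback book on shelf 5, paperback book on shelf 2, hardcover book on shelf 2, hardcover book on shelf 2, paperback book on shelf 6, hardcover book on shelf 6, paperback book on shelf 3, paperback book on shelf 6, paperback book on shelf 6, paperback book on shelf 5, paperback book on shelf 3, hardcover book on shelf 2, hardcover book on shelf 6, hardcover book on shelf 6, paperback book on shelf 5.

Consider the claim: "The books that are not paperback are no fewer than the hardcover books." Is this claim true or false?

True

There are 8 books that are not paperback.
There are 8 hardcover books.
The claim requires 8 ≥ 8, which holds.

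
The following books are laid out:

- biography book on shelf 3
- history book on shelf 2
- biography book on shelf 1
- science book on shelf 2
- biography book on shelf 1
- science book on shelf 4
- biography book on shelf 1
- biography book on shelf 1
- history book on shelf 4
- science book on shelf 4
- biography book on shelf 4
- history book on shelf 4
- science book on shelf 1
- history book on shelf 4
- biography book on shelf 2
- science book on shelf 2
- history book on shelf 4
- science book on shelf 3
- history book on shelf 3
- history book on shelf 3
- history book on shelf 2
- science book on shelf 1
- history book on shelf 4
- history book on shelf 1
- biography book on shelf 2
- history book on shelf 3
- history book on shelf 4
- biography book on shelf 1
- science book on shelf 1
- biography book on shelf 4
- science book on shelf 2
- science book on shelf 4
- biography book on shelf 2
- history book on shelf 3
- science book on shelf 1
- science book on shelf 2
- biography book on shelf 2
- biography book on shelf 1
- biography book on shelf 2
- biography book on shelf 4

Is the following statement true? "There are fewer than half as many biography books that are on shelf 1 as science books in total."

False

There are 6 biography books on shelf 1.
There are 12 science books.
The claim requires 2 × 6 = 12 < 12, which does not hold.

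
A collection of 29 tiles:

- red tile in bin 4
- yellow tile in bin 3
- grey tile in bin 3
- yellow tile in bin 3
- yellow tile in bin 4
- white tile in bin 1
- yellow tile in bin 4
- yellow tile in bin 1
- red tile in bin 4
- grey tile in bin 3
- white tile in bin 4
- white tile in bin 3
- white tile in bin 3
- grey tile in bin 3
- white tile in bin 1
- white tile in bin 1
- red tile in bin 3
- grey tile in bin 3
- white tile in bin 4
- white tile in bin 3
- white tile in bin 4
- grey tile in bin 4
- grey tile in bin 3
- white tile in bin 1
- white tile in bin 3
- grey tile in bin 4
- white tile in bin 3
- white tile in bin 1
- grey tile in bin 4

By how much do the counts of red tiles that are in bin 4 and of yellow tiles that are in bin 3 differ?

red tiles in bin 4: 2. yellow tiles in bin 3: 2.
|2 − 2| = 2 − 2 = 0.

0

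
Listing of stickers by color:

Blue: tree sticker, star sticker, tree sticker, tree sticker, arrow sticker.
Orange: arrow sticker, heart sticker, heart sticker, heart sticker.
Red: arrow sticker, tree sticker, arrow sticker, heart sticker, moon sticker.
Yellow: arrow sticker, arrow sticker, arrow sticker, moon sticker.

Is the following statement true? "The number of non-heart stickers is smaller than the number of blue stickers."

non-heart stickers: 14.
blue stickers: 5.
The claim requires 14 < 5, which does not hold.

False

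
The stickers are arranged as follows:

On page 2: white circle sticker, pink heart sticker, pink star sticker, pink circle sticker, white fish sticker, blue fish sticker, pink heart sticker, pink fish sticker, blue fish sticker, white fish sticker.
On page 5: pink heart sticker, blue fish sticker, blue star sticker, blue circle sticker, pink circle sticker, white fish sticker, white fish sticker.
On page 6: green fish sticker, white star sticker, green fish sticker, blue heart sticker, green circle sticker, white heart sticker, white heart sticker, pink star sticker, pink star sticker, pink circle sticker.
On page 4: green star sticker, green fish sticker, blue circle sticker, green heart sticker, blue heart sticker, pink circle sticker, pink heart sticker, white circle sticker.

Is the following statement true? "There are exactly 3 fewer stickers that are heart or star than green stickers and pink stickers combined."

True

There are 15 stickers that are heart or star.
green stickers: 6; pink stickers: 12; combined: 6 + 12 = 18.
The claim requires 18 − 15 (= 3) to equal 3, which holds.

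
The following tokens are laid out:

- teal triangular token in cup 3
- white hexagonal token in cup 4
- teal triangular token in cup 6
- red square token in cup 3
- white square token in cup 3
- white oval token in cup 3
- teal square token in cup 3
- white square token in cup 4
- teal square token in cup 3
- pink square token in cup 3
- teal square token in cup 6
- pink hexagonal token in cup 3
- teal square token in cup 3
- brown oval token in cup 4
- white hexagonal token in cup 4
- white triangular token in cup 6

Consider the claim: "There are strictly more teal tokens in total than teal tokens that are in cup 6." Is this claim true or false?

There are 6 teal tokens.
There are 2 teal tokens in cup 6.
The claim requires 6 > 2, which holds.

True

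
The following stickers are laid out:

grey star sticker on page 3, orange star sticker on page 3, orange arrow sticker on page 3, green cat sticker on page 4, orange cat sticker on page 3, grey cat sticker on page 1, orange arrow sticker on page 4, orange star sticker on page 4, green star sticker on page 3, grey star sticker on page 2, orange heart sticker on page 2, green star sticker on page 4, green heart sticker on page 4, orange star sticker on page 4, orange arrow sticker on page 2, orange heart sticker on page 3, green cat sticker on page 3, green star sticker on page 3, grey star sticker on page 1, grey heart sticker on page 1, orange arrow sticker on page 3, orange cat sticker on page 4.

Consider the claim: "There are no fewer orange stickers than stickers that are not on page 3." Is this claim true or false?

There are 11 orange stickers.
There are 13 stickers that are not on page 3.
The claim requires 11 ≥ 13, which does not hold.

False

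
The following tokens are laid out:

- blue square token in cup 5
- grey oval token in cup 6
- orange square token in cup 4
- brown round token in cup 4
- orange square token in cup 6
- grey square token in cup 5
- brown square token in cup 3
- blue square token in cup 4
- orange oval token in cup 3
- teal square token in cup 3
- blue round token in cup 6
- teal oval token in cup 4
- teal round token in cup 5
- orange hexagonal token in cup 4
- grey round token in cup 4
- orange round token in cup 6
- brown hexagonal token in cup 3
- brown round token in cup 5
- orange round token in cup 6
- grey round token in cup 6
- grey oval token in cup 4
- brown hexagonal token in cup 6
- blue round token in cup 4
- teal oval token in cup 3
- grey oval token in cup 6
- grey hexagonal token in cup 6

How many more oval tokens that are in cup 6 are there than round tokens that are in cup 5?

0

oval tokens in cup 6: 2.
round tokens in cup 5: 2.
2 − 2 = 0.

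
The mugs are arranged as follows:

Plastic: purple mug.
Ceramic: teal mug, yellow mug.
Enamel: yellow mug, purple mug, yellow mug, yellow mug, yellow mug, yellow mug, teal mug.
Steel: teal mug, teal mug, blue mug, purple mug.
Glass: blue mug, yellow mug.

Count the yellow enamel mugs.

5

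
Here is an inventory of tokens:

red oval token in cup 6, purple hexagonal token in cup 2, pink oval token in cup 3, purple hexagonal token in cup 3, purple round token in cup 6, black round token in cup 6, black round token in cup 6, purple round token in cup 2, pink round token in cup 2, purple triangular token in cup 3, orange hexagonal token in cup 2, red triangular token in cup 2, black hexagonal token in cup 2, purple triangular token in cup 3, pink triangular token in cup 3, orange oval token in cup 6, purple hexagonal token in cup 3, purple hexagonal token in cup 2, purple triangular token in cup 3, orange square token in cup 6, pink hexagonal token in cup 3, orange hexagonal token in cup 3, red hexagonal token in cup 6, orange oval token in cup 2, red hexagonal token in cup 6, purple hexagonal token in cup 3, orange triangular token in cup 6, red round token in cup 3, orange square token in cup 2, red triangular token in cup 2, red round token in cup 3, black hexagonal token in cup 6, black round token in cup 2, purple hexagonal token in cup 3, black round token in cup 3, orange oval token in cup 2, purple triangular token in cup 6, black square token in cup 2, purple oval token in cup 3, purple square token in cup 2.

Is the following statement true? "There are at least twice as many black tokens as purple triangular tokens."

|black tokens| = 7.
|purple triangular tokens| = 4.
The claim requires 7 ≥ 2 × 4 = 8, which does not hold.

False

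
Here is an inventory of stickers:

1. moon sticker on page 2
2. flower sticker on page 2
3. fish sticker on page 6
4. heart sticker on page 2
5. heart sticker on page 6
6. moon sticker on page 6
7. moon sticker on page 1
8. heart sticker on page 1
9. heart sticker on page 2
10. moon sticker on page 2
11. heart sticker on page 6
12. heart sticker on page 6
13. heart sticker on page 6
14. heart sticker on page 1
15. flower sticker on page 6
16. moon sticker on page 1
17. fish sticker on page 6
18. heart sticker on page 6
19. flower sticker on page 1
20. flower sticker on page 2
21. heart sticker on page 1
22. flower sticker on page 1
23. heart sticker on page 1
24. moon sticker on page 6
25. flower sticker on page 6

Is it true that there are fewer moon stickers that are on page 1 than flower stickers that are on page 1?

moon stickers on page 1: 2.
flower stickers on page 1: 2.
The claim requires 2 < 2, which does not hold.

False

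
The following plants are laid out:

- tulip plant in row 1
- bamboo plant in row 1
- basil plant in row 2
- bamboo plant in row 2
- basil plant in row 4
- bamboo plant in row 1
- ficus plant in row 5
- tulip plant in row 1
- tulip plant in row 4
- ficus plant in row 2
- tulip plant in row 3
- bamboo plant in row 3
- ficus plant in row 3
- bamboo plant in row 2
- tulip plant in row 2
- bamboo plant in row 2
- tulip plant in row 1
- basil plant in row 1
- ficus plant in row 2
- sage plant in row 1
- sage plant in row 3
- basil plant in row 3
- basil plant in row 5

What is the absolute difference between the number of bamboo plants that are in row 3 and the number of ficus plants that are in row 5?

bamboo plants in row 3: 1. ficus plants in row 5: 1.
|1 − 1| = 1 − 1 = 0.

0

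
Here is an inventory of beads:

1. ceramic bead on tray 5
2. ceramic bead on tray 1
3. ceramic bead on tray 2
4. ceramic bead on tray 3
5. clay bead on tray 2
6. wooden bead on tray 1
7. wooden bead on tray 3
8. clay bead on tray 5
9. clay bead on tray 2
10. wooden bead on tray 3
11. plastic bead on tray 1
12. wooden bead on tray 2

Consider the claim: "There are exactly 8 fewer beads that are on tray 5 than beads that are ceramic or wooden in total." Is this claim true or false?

False

beads on tray 5: 2.
beads that are ceramic or wooden: 8.
The claim requires 8 − 2 (= 6) to equal 8, which does not hold.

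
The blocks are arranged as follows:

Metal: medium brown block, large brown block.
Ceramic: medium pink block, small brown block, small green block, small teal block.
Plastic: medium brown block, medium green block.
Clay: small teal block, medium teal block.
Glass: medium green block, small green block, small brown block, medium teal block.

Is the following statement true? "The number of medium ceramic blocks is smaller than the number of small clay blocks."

False

There is 1 medium ceramic block.
There is 1 small clay block.
The claim requires 1 < 1, which does not hold.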